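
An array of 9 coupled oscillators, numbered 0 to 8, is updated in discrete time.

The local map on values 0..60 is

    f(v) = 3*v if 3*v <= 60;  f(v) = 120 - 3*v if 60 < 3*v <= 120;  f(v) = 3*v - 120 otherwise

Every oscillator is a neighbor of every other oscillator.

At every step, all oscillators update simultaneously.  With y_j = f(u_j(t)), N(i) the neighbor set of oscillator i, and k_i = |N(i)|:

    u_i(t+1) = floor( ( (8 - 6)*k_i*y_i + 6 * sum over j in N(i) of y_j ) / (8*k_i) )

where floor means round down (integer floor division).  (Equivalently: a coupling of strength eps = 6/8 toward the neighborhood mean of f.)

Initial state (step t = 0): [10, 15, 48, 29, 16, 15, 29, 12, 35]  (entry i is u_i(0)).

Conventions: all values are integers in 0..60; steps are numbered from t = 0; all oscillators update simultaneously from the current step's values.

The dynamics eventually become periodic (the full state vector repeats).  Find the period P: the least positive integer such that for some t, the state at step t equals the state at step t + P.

Simulating step by step:
t=0: [10, 15, 48, 29, 16, 15, 29, 12, 35]
t=1: [33, 36, 32, 34, 36, 36, 34, 34, 31]
t=2: [18, 17, 18, 18, 17, 17, 18, 18, 19]
t=3: [53, 52, 53, 53, 52, 52, 53, 53, 53]
t=4: [38, 37, 38, 38, 37, 37, 38, 38, 38]
t=5: [6, 7, 6, 6, 7, 7, 6, 6, 6]
t=6: [18, 19, 18, 18, 19, 19, 18, 18, 18]
t=7: [54, 55, 54, 54, 55, 55, 54, 54, 54]
t=8: [42, 43, 42, 42, 43, 43, 42, 42, 42]
t=9: [6, 7, 6, 6, 7, 7, 6, 6, 6]

Answer: 4
Key observation: The state at step 5, [6, 7, 6, 6, 7, 7, 6, 6, 6], reappears at step 9 — and no state repeats earlier — so the cycle the system enters has period 4.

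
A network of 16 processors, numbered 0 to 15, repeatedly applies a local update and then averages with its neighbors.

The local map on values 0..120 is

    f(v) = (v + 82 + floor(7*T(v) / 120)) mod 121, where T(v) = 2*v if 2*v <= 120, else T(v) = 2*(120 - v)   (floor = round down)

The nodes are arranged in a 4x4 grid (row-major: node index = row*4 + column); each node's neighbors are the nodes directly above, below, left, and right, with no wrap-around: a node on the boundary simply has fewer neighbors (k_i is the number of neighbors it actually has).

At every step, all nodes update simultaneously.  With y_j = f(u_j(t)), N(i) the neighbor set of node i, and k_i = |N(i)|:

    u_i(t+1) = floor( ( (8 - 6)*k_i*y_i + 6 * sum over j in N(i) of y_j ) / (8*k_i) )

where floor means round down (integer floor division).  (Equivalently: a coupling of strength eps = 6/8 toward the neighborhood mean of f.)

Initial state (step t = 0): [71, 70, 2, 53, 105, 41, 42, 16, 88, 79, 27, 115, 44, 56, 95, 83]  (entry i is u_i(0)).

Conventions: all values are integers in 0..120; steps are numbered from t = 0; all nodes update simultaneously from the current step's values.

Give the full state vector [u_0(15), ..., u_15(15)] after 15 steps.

Simulating step by step:
t=0: [71, 70, 2, 53, 105, 41, 42, 16, 88, 79, 27, 115, 44, 56, 95, 83]
t=1: [47, 40, 36, 73, 40, 30, 58, 50, 43, 47, 62, 83, 30, 33, 60, 62]
t=2: [7, 33, 17, 16, 35, 37, 36, 32, 35, 54, 28, 30, 76, 68, 51, 35]
t=3: [66, 77, 79, 106, 22, 26, 62, 83, 15, 33, 57, 86, 23, 28, 41, 49]
t=4: [64, 57, 46, 51, 87, 83, 49, 48, 107, 94, 44, 34, 105, 86, 39, 24]
t=5: [35, 28, 17, 14, 49, 39, 19, 41, 61, 47, 39, 62, 61, 44, 43, 73]
t=6: [48, 54, 103, 64, 11, 46, 47, 58, 21, 11, 29, 19, 21, 15, 15, 24]
t=7: [46, 28, 32, 41, 56, 44, 43, 43, 99, 85, 86, 87, 102, 98, 104, 102]
t=8: [54, 63, 61, 48, 26, 39, 37, 18, 50, 46, 45, 43, 62, 60, 60, 60]
t=9: [58, 20, 18, 52, 38, 30, 27, 31, 42, 14, 12, 37, 23, 24, 23, 20]
t=10: [46, 86, 84, 86, 37, 88, 108, 62, 53, 85, 83, 79, 69, 104, 103, 66]
t=11: [22, 40, 54, 41, 21, 45, 50, 48, 26, 47, 54, 38, 41, 54, 53, 49]
t=12: [67, 35, 12, 14, 83, 28, 16, 9, 58, 34, 15, 13, 51, 15, 19, 12]
t=13: [26, 60, 72, 94, 55, 78, 99, 96, 52, 92, 102, 95, 50, 84, 98, 98]
t=14: [46, 55, 46, 50, 48, 42, 53, 59, 28, 47, 60, 60, 29, 45, 59, 59]
t=15: [16, 13, 17, 18, 36, 14, 18, 22, 63, 33, 23, 27, 75, 41, 22, 26]

Answer: [16, 13, 17, 18, 36, 14, 18, 22, 63, 33, 23, 27, 75, 41, 22, 26]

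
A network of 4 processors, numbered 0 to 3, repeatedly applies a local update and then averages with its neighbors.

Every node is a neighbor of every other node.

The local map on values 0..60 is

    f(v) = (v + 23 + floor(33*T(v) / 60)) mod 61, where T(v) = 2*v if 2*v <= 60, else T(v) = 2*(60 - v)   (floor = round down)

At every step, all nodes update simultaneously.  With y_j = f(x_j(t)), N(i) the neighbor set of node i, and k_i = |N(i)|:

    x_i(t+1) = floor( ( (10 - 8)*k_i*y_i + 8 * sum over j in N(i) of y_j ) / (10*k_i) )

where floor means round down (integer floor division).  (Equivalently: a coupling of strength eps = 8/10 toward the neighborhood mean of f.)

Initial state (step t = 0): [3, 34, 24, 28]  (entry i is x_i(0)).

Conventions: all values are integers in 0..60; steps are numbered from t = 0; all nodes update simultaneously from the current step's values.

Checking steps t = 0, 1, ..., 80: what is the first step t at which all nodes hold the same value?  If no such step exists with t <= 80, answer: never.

Simulating step by step:
t=0: [3, 34, 24, 28]  (not all equal)
t=1: [20, 21, 21, 21]  (not all equal)
t=2: [5, 5, 5, 5]  (all equal)

Answer: 2
Key observation: Synchronization is absorbing here: once all nodes are equal they stay equal, and step 2 is the first all-equal step.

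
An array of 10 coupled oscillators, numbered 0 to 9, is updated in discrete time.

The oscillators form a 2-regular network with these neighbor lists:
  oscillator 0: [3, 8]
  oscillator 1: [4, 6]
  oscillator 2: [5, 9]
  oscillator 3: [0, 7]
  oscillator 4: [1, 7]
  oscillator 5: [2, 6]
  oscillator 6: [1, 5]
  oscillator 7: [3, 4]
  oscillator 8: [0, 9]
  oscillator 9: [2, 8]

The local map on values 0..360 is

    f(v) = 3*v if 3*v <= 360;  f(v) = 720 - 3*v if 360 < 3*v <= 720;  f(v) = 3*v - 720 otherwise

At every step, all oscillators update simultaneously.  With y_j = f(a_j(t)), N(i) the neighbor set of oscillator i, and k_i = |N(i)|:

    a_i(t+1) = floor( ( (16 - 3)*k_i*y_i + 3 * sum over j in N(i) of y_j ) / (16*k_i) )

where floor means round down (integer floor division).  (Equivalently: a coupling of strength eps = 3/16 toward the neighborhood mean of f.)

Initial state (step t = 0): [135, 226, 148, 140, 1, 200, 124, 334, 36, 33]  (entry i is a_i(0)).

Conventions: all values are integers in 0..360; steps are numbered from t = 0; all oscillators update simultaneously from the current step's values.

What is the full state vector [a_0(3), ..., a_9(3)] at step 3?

Simulating step by step:
t=0: [135, 226, 148, 140, 1, 200, 124, 334, 36, 33]
t=1: [294, 67, 244, 299, 32, 156, 297, 257, 126, 116]
t=2: [180, 188, 66, 163, 101, 221, 181, 67, 325, 315]
t=3: [191, 171, 187, 223, 279, 81, 163, 213, 245, 225]

Answer: [191, 171, 187, 223, 279, 81, 163, 213, 245, 225]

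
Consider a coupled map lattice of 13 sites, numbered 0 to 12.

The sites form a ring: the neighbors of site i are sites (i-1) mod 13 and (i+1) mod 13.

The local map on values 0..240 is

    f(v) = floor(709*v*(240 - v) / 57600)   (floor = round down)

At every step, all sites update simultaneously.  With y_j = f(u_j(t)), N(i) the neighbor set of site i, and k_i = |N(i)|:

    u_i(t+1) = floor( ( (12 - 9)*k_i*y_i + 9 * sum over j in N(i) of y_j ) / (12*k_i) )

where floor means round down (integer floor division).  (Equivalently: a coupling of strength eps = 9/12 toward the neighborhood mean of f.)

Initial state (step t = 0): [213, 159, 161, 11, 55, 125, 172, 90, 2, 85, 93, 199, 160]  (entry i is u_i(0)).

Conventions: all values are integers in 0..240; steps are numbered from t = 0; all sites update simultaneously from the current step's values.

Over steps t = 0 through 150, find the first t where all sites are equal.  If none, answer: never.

Simulating step by step:
t=0: [213, 159, 161, 11, 55, 125, 172, 90, 2, 85, 93, 199, 160]  (not all equal)
t=1: [135, 124, 109, 113, 108, 144, 164, 97, 124, 105, 140, 146, 103]  (not all equal)
t=2: [174, 175, 176, 175, 173, 165, 165, 166, 173, 174, 171, 171, 171]  (not all equal)
t=3: [142, 139, 139, 140, 145, 148, 151, 148, 145, 142, 143, 145, 143]  (not all equal)
t=4: [171, 171, 172, 170, 169, 167, 166, 167, 169, 169, 170, 169, 170]  (not all equal)
t=5: [145, 144, 144, 145, 147, 149, 150, 149, 148, 146, 146, 146, 146]  (not all equal)
t=6: [169, 169, 169, 169, 167, 166, 166, 166, 167, 167, 168, 168, 168]  (not all equal)
t=7: [147, 147, 147, 148, 149, 150, 151, 150, 150, 149, 148, 148, 147]  (not all equal)
t=8: [168, 168, 167, 167, 166, 165, 165, 165, 166, 166, 166, 167, 167]  (not all equal)
t=9: [148, 148, 149, 150, 151, 151, 152, 151, 151, 151, 150, 150, 149]  (not all equal)
t=10: [166, 166, 166, 165, 165, 164, 164, 164, 165, 165, 165, 166, 166]  (not all equal)
t=11: [151, 151, 151, 151, 152, 152, 153, 152, 152, 152, 151, 151, 151]  (not all equal)
t=12: [165, 165, 165, 164, 164, 163, 163, 163, 164, 164, 164, 165, 165]  (not all equal)
t=13: [152, 152, 152, 152, 153, 153, 154, 153, 153, 153, 152, 152, 152]  (not all equal)
t=14: [164, 164, 164, 163, 163, 163, 163, 163, 163, 163, 163, 164, 164]  (not all equal)
t=15: [153, 153, 153, 153, 154, 154, 154, 154, 154, 154, 153, 153, 153]  (not all equal)
t=16: [163, 163, 163, 163, 163, 163, 163, 163, 163, 163, 163, 163, 163]  (all equal)

Answer: 16
Key observation: Synchronization is absorbing here: once all sites are equal they stay equal, and step 16 is the first all-equal step.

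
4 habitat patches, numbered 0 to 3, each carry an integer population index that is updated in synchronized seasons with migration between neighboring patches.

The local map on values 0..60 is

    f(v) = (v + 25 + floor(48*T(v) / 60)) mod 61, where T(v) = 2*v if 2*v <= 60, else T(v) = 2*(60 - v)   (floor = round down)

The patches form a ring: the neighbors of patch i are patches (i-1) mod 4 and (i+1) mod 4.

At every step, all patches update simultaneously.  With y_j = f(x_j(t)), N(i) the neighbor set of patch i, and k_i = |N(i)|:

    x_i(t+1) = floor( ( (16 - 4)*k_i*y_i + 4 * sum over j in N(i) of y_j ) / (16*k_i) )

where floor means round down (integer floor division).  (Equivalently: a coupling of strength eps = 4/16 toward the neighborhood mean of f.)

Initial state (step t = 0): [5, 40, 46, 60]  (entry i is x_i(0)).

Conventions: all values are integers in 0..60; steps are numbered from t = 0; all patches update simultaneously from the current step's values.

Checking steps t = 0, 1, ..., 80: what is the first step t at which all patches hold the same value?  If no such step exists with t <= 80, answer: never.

Answer: 5
Key observation: Synchronization is absorbing here: once all patches are equal they stay equal, and step 5 is the first all-equal step.

Derivation:
t=0: [5, 40, 46, 60]  (not all equal)
t=1: [36, 35, 31, 26]  (not all equal)
t=2: [37, 39, 39, 33]  (not all equal)
t=3: [37, 36, 36, 39]  (not all equal)
t=4: [37, 37, 37, 36]  (not all equal)
t=5: [37, 37, 37, 37]  (all equal)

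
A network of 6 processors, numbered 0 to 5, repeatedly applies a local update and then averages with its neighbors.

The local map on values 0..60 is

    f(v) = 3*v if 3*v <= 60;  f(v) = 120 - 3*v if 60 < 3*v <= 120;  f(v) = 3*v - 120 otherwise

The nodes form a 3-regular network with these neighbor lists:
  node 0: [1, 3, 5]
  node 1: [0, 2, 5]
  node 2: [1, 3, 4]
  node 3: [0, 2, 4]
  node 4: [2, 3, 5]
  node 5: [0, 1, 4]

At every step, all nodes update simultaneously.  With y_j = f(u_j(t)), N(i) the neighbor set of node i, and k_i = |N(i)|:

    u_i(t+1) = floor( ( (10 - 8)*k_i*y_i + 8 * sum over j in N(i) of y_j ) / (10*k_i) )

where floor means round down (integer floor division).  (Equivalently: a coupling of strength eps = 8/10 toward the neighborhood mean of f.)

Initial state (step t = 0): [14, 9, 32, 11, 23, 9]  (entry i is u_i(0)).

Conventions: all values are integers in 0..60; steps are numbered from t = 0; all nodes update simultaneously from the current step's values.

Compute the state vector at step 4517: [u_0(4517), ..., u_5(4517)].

Answer: [7, 7, 7, 5, 7, 5]
Key observation: The state at step 5, [7, 7, 7, 5, 7, 5], reappears at step 9: the system is in a cycle of period 4 from step 5 on.  Therefore the state at step 4517 equals the state at step 5 + ((4517 - 5) mod 4) = 5, which is [7, 7, 7, 5, 7, 5].

Derivation:
t=0: [14, 9, 32, 11, 23, 9]
t=1: [31, 30, 34, 37, 32, 37]
t=2: [18, 20, 20, 20, 14, 23]
t=3: [56, 56, 55, 53, 54, 51]
t=4: [41, 43, 43, 43, 39, 43]
t=5: [7, 7, 7, 5, 7, 5]
t=6: [17, 19, 19, 19, 17, 19]
t=7: [55, 55, 55, 53, 55, 53]
t=8: [41, 43, 43, 43, 41, 43]
t=9: [7, 7, 7, 5, 7, 5]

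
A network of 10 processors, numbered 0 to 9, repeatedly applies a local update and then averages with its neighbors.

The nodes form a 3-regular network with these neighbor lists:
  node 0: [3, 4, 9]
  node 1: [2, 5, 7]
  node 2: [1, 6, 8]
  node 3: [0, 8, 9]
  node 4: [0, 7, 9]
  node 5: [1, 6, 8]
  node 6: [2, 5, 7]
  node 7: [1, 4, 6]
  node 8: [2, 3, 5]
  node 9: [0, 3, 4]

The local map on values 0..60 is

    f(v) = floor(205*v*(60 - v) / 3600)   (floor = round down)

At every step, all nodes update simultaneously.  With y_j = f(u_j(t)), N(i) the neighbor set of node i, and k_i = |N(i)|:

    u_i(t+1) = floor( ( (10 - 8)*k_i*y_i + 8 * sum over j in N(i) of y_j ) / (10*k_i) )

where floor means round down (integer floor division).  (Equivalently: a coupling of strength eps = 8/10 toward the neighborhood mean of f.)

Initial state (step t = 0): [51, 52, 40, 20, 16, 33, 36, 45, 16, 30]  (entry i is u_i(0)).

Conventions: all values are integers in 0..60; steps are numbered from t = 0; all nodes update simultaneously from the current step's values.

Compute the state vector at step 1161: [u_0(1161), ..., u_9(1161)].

Answer: [26, 28, 28, 26, 26, 28, 28, 27, 28, 26]
Key observation: The state at step 8, [51, 50, 50, 50, 51, 50, 50, 50, 50, 51], reappears at step 12: the system is in a cycle of period 4 from step 8 on.  Therefore the state at step 1161 equals the state at step 8 + ((1161 - 8) mod 4) = 9, which is [26, 28, 28, 26, 26, 28, 28, 27, 28, 26].

Derivation:
t=0: [51, 52, 40, 20, 16, 33, 36, 45, 16, 30]
t=1: [41, 40, 38, 40, 38, 39, 45, 37, 45, 39]
t=2: [45, 46, 41, 43, 46, 41, 45, 44, 44, 45]
t=3: [38, 41, 39, 39, 38, 39, 41, 37, 42, 38]
t=4: [46, 46, 44, 45, 47, 44, 46, 45, 45, 46]
t=5: [36, 38, 37, 36, 36, 37, 38, 35, 39, 36]
t=6: [49, 48, 46, 48, 49, 46, 48, 47, 47, 49]
t=7: [30, 34, 33, 31, 31, 33, 34, 31, 34, 30]
t=8: [51, 50, 50, 50, 51, 50, 50, 50, 50, 51]
t=9: [26, 28, 28, 26, 26, 28, 28, 27, 28, 26]
t=10: [50, 50, 51, 50, 50, 51, 50, 50, 50, 50]
t=11: [28, 26, 27, 28, 28, 27, 26, 28, 26, 28]
t=12: [51, 50, 50, 50, 51, 50, 50, 50, 50, 51]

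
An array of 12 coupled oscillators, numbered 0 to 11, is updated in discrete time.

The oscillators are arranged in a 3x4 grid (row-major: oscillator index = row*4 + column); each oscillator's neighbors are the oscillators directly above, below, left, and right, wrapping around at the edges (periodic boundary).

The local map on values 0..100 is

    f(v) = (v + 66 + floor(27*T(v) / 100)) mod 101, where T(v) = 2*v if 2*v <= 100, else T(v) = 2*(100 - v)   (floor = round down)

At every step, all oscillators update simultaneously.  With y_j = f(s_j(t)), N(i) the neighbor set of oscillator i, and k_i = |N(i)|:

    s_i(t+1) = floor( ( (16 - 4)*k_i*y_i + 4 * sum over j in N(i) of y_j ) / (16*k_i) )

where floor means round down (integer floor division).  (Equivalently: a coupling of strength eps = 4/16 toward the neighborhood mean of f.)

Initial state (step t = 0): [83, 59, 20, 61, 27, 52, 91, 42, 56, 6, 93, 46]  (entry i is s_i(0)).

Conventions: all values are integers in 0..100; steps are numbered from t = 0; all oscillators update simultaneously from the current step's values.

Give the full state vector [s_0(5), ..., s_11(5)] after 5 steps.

Simulating step by step:
t=0: [83, 59, 20, 61, 27, 52, 91, 42, 56, 6, 93, 46]
t=1: [51, 51, 85, 48, 15, 43, 59, 31, 43, 68, 62, 37]
t=2: [44, 42, 54, 36, 74, 37, 43, 21, 35, 46, 46, 23]
t=3: [31, 29, 39, 25, 50, 25, 35, 80, 21, 32, 33, 10]
t=4: [18, 10, 21, 13, 42, 7, 19, 50, 82, 18, 19, 71]
t=5: [85, 83, 95, 82, 38, 75, 90, 47, 58, 89, 92, 55]

Answer: [85, 83, 95, 82, 38, 75, 90, 47, 58, 89, 92, 55]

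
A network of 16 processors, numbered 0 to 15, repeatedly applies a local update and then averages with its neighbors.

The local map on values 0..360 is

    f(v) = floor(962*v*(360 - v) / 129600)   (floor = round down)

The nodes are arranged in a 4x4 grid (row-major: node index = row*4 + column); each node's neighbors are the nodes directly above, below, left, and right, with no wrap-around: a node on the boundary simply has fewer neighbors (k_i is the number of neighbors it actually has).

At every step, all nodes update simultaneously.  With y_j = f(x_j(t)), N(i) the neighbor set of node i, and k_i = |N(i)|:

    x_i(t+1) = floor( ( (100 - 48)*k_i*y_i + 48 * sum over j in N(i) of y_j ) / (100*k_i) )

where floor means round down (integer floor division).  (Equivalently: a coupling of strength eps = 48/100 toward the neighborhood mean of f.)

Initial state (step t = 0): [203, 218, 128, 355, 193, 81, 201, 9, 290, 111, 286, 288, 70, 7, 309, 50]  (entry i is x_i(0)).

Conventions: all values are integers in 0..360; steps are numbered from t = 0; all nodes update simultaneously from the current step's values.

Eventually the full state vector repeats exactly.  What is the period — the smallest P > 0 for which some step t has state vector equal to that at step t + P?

Answer: 2
Key observation: The state at step 8, [225, 225, 224, 224, 225, 225, 224, 224, 225, 225, 224, 224, 225, 224, 224, 224], reappears at step 10 — and no state repeats earlier — so the cycle the system enters has period 2.

Derivation:
t=0: [203, 218, 128, 355, 193, 81, 201, 9, 290, 111, 286, 288, 70, 7, 309, 50]
t=1: [235, 218, 191, 65, 212, 196, 191, 76, 173, 165, 166, 126, 118, 84, 106, 124]
t=2: [224, 230, 221, 169, 232, 236, 229, 179, 233, 230, 231, 211, 208, 193, 203, 212]
t=3: [223, 222, 227, 236, 220, 218, 224, 235, 221, 222, 224, 232, 231, 234, 233, 233]
t=4: [226, 226, 223, 218, 227, 228, 225, 219, 226, 226, 224, 220, 221, 220, 219, 219]
t=5: [224, 224, 226, 228, 223, 223, 225, 228, 224, 224, 226, 228, 227, 227, 228, 228]
t=6: [226, 225, 224, 223, 226, 225, 224, 223, 225, 225, 224, 223, 224, 224, 223, 223]
t=7: [224, 225, 225, 226, 224, 225, 225, 226, 225, 225, 225, 226, 225, 225, 226, 226]
t=8: [225, 225, 224, 224, 225, 225, 224, 224, 225, 225, 224, 224, 225, 224, 224, 224]
t=9: [225, 225, 225, 226, 225, 225, 225, 226, 225, 225, 225, 226, 225, 225, 226, 226]
t=10: [225, 225, 224, 224, 225, 225, 224, 224, 225, 225, 224, 224, 225, 224, 224, 224]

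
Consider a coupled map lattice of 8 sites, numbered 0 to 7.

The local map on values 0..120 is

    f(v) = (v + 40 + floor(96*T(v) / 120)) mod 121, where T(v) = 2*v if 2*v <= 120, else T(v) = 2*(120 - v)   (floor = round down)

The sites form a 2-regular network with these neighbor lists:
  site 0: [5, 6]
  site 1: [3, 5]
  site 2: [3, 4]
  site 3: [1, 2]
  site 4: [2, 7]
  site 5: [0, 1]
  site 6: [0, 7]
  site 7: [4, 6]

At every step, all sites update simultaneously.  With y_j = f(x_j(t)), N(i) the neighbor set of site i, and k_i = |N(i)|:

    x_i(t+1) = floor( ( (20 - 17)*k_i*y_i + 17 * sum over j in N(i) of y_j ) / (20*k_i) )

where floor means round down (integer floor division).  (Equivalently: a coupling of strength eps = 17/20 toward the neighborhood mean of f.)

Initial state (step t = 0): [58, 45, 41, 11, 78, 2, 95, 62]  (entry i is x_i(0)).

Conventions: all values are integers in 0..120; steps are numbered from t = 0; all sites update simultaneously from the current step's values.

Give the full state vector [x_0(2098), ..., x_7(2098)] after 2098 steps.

Answer: [69, 69, 69, 69, 69, 69, 69, 69]
Key observation: The state at step 9, [69, 69, 69, 69, 69, 69, 69, 69], reappears at step 10: the system is in a cycle of period 1 from step 9 on.  Therefore the state at step 2098 equals the state at step 9 + ((2098 - 9) mod 1) = 9, which is [69, 69, 69, 69, 69, 69, 69, 69].

Derivation:
t=0: [58, 45, 41, 11, 78, 2, 95, 62]
t=1: [52, 53, 59, 36, 51, 51, 68, 61]
t=2: [59, 35, 37, 56, 69, 54, 64, 62]
t=3: [66, 53, 58, 20, 47, 43, 72, 70]
t=4: [51, 60, 66, 66, 64, 58, 69, 56]
t=5: [66, 70, 71, 72, 68, 63, 59, 69]
t=6: [72, 69, 68, 68, 68, 70, 70, 70]
t=7: [68, 69, 70, 69, 69, 68, 68, 69]
t=8: [70, 69, 69, 69, 69, 69, 69, 69]
t=9: [69, 69, 69, 69, 69, 69, 69, 69]
t=10: [69, 69, 69, 69, 69, 69, 69, 69]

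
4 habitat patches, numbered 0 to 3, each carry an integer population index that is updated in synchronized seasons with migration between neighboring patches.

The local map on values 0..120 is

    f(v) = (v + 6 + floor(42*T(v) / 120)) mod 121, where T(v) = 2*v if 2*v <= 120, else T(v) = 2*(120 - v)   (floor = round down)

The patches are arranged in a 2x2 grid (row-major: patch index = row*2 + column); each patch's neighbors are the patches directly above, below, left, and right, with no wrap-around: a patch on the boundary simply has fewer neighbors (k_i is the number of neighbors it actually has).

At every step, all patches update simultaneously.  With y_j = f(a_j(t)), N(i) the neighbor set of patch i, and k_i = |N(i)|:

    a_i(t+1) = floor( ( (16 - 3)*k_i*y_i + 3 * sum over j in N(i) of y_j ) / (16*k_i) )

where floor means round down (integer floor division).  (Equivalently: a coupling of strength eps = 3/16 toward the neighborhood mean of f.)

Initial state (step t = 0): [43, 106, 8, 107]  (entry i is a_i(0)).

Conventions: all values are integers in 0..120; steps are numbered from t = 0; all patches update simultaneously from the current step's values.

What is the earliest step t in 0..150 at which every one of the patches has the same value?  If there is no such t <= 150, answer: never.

Answer: never
Key observation: The state at step 24 reappears at step 29 — the system is in a cycle of period 5 from step 24 on.  No step 0..29 is synchronized, and the cycle repeats forever, so no step up to 150 (or ever) has all patches equal.

Derivation:
t=0: [43, 106, 8, 107]  (not all equal)
t=1: [65, 7, 22, 2]  (not all equal)
t=2: [94, 24, 46, 12]  (not all equal)
t=3: [108, 50, 81, 33]  (not all equal)
t=4: [20, 79, 98, 69]  (not all equal)
t=5: [54, 105, 110, 111]  (not all equal)
t=6: [79, 9, 10, 1]  (not all equal)
t=7: [95, 28, 29, 9]  (not all equal)
t=8: [106, 56, 57, 27]  (not all equal)
t=9: [19, 86, 87, 60]  (not all equal)
t=10: [52, 107, 107, 109]  (not all equal)
t=11: [76, 9, 9, 1]  (not all equal)
t=12: [94, 28, 28, 9]  (not all equal)
t=13: [105, 56, 56, 27]  (not all equal)
t=14: [18, 86, 86, 60]  (not all equal)
t=15: [50, 106, 106, 109]  (not all equal)
t=16: [73, 8, 8, 0]  (not all equal)
t=17: [93, 26, 26, 8]  (not all equal)
t=18: [104, 53, 53, 24]  (not all equal)
t=19: [18, 82, 82, 55]  (not all equal)
t=20: [50, 105, 105, 101]  (not all equal)
t=21: [73, 19, 19, 97]  (not all equal)
t=22: [97, 52, 52, 103]  (not all equal)
t=23: [114, 98, 98, 115]  (not all equal)
t=24: [24, 97, 97, 24]  (not all equal)
t=25: [59, 105, 105, 59]  (not all equal)
t=26: [86, 19, 19, 86]  (not all equal)
t=27: [100, 52, 52, 100]  (not all equal)
t=28: [115, 98, 98, 115]  (not all equal)
t=29: [24, 97, 97, 24]  (not all equal)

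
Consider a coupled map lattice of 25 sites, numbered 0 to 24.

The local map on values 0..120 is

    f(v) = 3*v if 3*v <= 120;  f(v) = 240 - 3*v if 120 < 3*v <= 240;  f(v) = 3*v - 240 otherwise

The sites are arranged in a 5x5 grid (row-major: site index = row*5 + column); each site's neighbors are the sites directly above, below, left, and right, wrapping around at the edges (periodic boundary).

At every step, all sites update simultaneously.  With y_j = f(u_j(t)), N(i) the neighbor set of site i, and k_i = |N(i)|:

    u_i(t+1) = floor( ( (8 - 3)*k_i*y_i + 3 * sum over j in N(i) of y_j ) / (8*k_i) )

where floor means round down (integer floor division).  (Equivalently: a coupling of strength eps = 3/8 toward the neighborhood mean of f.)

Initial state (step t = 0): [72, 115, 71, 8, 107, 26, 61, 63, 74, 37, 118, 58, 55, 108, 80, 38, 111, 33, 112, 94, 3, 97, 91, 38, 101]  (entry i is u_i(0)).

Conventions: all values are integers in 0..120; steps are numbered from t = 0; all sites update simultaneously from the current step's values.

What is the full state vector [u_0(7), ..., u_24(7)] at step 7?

Simulating step by step:
t=0: [72, 115, 71, 8, 107, 26, 61, 63, 74, 37, 118, 58, 55, 108, 80, 38, 111, 33, 112, 94, 3, 97, 91, 38, 101]
t=1: [40, 80, 36, 37, 71, 77, 63, 48, 36, 85, 95, 73, 75, 70, 32, 95, 89, 89, 91, 51, 29, 54, 47, 91, 62]
t=2: [86, 33, 96, 95, 45, 27, 43, 86, 91, 31, 44, 26, 25, 42, 76, 51, 32, 33, 37, 75, 82, 68, 84, 48, 55]
t=3: [38, 81, 46, 54, 87, 81, 95, 36, 45, 79, 91, 85, 75, 92, 38, 75, 88, 89, 99, 36, 24, 42, 33, 82, 67]
t=4: [80, 37, 90, 70, 35, 20, 40, 92, 86, 24, 34, 20, 26, 49, 88, 31, 31, 35, 52, 88, 71, 89, 85, 29, 43]
t=5: [28, 85, 36, 41, 85, 65, 100, 45, 32, 64, 85, 74, 76, 77, 42, 81, 84, 90, 81, 44, 38, 39, 32, 76, 92]
t=6: [70, 43, 98, 94, 36, 47, 54, 91, 86, 55, 26, 20, 22, 26, 88, 25, 23, 30, 16, 82, 93, 95, 85, 31, 45]
t=7: [52, 88, 52, 51, 91, 86, 77, 40, 32, 70, 72, 64, 65, 63, 37, 64, 68, 74, 55, 27, 48, 50, 35, 77, 88]

Answer: [52, 88, 52, 51, 91, 86, 77, 40, 32, 70, 72, 64, 65, 63, 37, 64, 68, 74, 55, 27, 48, 50, 35, 77, 88]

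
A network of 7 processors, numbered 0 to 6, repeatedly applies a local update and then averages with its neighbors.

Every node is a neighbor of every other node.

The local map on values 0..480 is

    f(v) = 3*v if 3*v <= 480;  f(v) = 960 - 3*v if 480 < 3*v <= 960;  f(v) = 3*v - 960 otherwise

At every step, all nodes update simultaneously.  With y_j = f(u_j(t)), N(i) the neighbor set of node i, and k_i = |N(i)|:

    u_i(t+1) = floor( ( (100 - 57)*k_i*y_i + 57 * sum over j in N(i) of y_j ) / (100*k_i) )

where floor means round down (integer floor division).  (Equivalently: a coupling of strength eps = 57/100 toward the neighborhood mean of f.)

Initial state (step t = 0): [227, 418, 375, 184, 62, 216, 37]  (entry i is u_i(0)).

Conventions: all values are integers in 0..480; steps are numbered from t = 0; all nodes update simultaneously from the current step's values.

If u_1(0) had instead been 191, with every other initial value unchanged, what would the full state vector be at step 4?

Simulating step by step:
t=0: [227, 191, 375, 184, 62, 216, 37]
t=1: [269, 305, 230, 312, 237, 280, 212]
t=2: [163, 127, 203, 120, 195, 152, 221]
t=3: [413, 383, 373, 376, 381, 408, 355]
t=4: [221, 191, 181, 184, 189, 216, 163]

Answer: [221, 191, 181, 184, 189, 216, 163]
Key observation: This trace re-runs the system from the modified initial state.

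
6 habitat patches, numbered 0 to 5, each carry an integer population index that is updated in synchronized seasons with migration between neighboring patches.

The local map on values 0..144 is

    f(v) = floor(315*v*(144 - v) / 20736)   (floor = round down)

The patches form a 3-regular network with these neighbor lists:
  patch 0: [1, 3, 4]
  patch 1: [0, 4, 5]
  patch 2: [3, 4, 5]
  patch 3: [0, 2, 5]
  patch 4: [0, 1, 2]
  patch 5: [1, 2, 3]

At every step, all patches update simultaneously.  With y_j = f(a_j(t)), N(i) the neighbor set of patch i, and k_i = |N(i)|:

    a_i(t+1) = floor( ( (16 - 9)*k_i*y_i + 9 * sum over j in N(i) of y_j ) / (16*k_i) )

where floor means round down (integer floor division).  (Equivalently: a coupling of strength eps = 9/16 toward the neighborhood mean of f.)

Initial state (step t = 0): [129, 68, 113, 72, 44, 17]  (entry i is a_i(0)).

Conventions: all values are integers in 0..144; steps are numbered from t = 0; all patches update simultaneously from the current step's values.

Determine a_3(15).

Simulating step by step:
t=0: [129, 68, 113, 72, 44, 17]
t=1: [54, 57, 56, 55, 58, 53]
t=2: [73, 74, 74, 73, 74, 73]
t=3: [78, 78, 78, 78, 78, 78]
t=4: [78, 78, 78, 78, 78, 78]
t=5: [78, 78, 78, 78, 78, 78]
t=6: [78, 78, 78, 78, 78, 78]
t=7: [78, 78, 78, 78, 78, 78]
t=8: [78, 78, 78, 78, 78, 78]
t=9: [78, 78, 78, 78, 78, 78]
t=10: [78, 78, 78, 78, 78, 78]
t=11: [78, 78, 78, 78, 78, 78]
t=12: [78, 78, 78, 78, 78, 78]
t=13: [78, 78, 78, 78, 78, 78]
t=14: [78, 78, 78, 78, 78, 78]
t=15: [78, 78, 78, 78, 78, 78]

Answer: a_3(15) = 78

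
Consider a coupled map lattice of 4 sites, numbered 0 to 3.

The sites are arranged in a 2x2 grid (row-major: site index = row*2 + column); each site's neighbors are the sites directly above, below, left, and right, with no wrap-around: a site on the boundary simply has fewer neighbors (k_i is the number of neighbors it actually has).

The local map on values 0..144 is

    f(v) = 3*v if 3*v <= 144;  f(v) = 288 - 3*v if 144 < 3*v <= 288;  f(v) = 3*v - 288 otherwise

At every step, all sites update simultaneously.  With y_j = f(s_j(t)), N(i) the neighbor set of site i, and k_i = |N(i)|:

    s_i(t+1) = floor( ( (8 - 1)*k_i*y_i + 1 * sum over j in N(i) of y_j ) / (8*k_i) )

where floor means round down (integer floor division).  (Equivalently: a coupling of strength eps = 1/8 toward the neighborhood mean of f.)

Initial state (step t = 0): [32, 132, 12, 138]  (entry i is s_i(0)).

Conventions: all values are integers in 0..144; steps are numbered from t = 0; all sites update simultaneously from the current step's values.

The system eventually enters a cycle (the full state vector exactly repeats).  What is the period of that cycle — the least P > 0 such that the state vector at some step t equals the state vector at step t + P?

Answer: 8
Key observation: The state at step 101, [117, 117, 117, 117], reappears at step 109 — and no state repeats earlier — so the cycle the system enters has period 8.

Derivation:
t=0: [32, 132, 12, 138]
t=1: [93, 108, 45, 119]
t=2: [18, 36, 123, 71]
t=3: [59, 102, 78, 77]
t=4: [101, 26, 57, 54]
t=5: [25, 77, 111, 122]
t=6: [72, 59, 48, 74]
t=7: [78, 105, 134, 73]
t=8: [56, 31, 107, 69]
t=9: [112, 93, 41, 78]
t=10: [50, 14, 114, 55]
t=11: [126, 53, 63, 113]
t=12: [93, 121, 95, 58]
t=13: [12, 73, 10, 104]
t=14: [37, 64, 30, 27]
t=15: [108, 96, 90, 82]
t=16: [32, 4, 20, 37]
t=17: [88, 23, 65, 101]
t=18: [31, 62, 83, 23]
t=19: [90, 99, 44, 69]
t=20: [24, 14, 121, 79]
t=21: [70, 44, 73, 51]
t=22: [80, 128, 73, 130]
t=23: [52, 93, 69, 99]
t=24: [121, 16, 79, 13]
t=25: [71, 49, 51, 40]
t=26: [82, 135, 130, 122]
t=27: [50, 109, 96, 81]
t=28: [123, 45, 11, 41]
t=29: [81, 130, 41, 118]
t=30: [53, 96, 114, 71]
t=31: [116, 12, 60, 69]
t=32: [61, 40, 103, 79]
t=33: [100, 114, 28, 53]
t=34: [19, 56, 82, 121]
t=35: [60, 113, 45, 75]
t=36: [106, 55, 128, 66]
t=37: [39, 115, 91, 92]
t=38: [106, 57, 21, 15]
t=39: [37, 107, 59, 50]
t=40: [106, 44, 112, 129]
t=41: [37, 123, 50, 97]
t=42: [110, 78, 127, 16]
t=43: [45, 52, 87, 51]
t=44: [128, 132, 40, 128]
t=45: [98, 106, 117, 98]
t=46: [11, 27, 55, 11]
t=47: [41, 75, 111, 41]
t=48: [114, 70, 54, 114]
t=49: [60, 75, 117, 60]
t=50: [102, 68, 68, 102]
t=51: [26, 75, 75, 26]
t=52: [76, 64, 64, 76]
t=53: [64, 91, 91, 64]
t=54: [85, 25, 25, 85]
t=55: [38, 69, 69, 38]
t=56: [109, 85, 85, 109]
t=57: [38, 33, 33, 38]
t=58: [112, 100, 100, 112]
t=59: [43, 16, 16, 43]
t=60: [118, 58, 58, 118]
t=61: [72, 108, 108, 72]
t=62: [67, 40, 40, 67]
t=63: [91, 115, 115, 91]
t=64: [20, 51, 51, 20]
t=65: [69, 125, 125, 69]
t=66: [81, 86, 86, 81]
t=67: [43, 31, 31, 43]
t=68: [124, 97, 97, 124]
t=69: [73, 13, 13, 73]
t=70: [65, 42, 42, 65]
t=71: [97, 121, 121, 97]
t=72: [12, 66, 66, 12]
t=73: [42, 83, 83, 42]
t=74: [115, 49, 49, 115]
t=75: [67, 130, 130, 67]
t=76: [88, 100, 100, 88]
t=77: [22, 13, 13, 22]
t=78: [62, 42, 42, 62]
t=79: [105, 123, 123, 105]
t=80: [33, 74, 74, 33]
t=81: [94, 70, 70, 94]
t=82: [15, 69, 69, 15]
t=83: [49, 76, 76, 49]
t=84: [130, 70, 70, 130]
t=85: [99, 81, 81, 99]
t=86: [13, 40, 40, 13]
t=87: [49, 109, 109, 49]
t=88: [128, 51, 51, 128]
t=89: [100, 130, 130, 100]
t=90: [23, 90, 90, 23]
t=91: [62, 24, 24, 62]
t=92: [98, 75, 75, 98]
t=93: [13, 55, 55, 13]
t=94: [49, 112, 112, 49]
t=95: [129, 59, 59, 129]
t=96: [100, 109, 109, 100]
t=97: [15, 35, 35, 15]
t=98: [52, 97, 97, 52]
t=99: [115, 19, 19, 115]
t=100: [57, 57, 57, 57]
t=101: [117, 117, 117, 117]
t=102: [63, 63, 63, 63]
t=103: [99, 99, 99, 99]
t=104: [9, 9, 9, 9]
t=105: [27, 27, 27, 27]
t=106: [81, 81, 81, 81]
t=107: [45, 45, 45, 45]
t=108: [135, 135, 135, 135]
t=109: [117, 117, 117, 117]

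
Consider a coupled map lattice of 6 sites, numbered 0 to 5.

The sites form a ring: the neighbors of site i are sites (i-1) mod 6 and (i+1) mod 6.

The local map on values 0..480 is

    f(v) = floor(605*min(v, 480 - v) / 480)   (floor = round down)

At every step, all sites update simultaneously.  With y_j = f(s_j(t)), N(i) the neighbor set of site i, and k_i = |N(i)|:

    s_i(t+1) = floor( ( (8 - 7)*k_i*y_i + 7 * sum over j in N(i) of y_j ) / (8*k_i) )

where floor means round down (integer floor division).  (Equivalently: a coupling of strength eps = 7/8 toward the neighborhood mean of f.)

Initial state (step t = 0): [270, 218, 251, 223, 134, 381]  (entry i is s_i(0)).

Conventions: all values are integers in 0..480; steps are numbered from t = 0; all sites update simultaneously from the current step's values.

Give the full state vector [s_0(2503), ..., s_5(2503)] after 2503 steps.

Simulating step by step:
t=0: [270, 218, 251, 223, 134, 381]
t=1: [207, 275, 278, 234, 198, 204]
t=2: [257, 257, 273, 256, 272, 254]
t=3: [282, 271, 278, 263, 280, 273]
t=4: [259, 252, 266, 255, 264, 251]
t=5: [286, 275, 283, 272, 283, 276]
t=6: [255, 247, 258, 249, 258, 247]
t=7: [291, 282, 290, 280, 290, 282]
t=8: [247, 239, 249, 240, 249, 239]
t=9: [300, 293, 300, 292, 300, 293]
t=10: [233, 227, 234, 227, 234, 227]
t=11: [286, 292, 287, 293, 287, 292]
t=12: [237, 242, 236, 242, 236, 242]
t=13: [298, 297, 298, 297, 298, 297]
t=14: [229, 229, 229, 229, 229, 229]
t=15: [288, 288, 288, 288, 288, 288]
t=16: [242, 242, 242, 242, 242, 242]
t=17: [299, 299, 299, 299, 299, 299]
t=18: [228, 228, 228, 228, 228, 228]
t=19: [287, 287, 287, 287, 287, 287]
t=20: [243, 243, 243, 243, 243, 243]
t=21: [298, 298, 298, 298, 298, 298]
t=22: [229, 229, 229, 229, 229, 229]

Answer: [288, 288, 288, 288, 288, 288]
Key observation: The state at step 14, [229, 229, 229, 229, 229, 229], reappears at step 22: the system is in a cycle of period 8 from step 14 on.  Therefore the state at step 2503 equals the state at step 14 + ((2503 - 14) mod 8) = 15, which is [288, 288, 288, 288, 288, 288].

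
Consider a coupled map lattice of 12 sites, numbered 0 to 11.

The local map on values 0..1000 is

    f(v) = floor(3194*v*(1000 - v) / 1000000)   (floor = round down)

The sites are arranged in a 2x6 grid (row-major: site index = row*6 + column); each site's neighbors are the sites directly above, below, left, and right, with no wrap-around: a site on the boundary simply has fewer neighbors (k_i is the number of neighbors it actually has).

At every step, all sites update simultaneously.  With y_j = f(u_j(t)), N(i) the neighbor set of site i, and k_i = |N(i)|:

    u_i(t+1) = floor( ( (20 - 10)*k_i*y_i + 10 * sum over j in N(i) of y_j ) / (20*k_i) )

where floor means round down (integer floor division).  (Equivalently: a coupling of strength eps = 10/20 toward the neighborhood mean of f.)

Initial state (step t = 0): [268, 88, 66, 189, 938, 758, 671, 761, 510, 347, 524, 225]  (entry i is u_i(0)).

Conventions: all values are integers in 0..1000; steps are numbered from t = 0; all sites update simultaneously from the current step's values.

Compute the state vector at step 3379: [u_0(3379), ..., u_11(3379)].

Simulating step by step:
t=0: [268, 88, 66, 189, 938, 758, 671, 761, 510, 347, 524, 225]
t=1: [553, 361, 355, 428, 404, 477, 654, 583, 648, 708, 642, 623]
t=2: [759, 750, 739, 750, 769, 777, 752, 752, 725, 703, 730, 757]
t=3: [590, 598, 613, 607, 580, 565, 592, 602, 630, 643, 617, 589]
t=4: [770, 765, 757, 758, 772, 780, 769, 762, 747, 743, 757, 771]
t=5: [567, 575, 587, 585, 567, 555, 569, 580, 597, 600, 582, 565]
t=6: [782, 779, 774, 774, 782, 786, 782, 777, 770, 769, 777, 783]
t=7: [545, 550, 557, 557, 546, 540, 546, 552, 562, 562, 552, 543]
t=8: [791, 789, 788, 788, 790, 792, 790, 789, 786, 786, 789, 791]
t=9: [529, 530, 533, 533, 529, 527, 529, 531, 535, 535, 531, 528]
t=10: [795, 795, 794, 794, 795, 795, 795, 794, 794, 794, 794, 795]
t=11: [520, 520, 521, 521, 520, 520, 520, 521, 522, 522, 521, 520]
t=12: [797, 797, 796, 796, 797, 797, 797, 796, 796, 796, 796, 797]
t=13: [516, 516, 517, 517, 516, 516, 516, 517, 518, 518, 517, 516]
t=14: [797, 797, 797, 797, 797, 797, 797, 797, 797, 797, 797, 797]
t=15: [516, 516, 516, 516, 516, 516, 516, 516, 516, 516, 516, 516]
t=16: [797, 797, 797, 797, 797, 797, 797, 797, 797, 797, 797, 797]

Answer: [516, 516, 516, 516, 516, 516, 516, 516, 516, 516, 516, 516]
Key observation: The state at step 14, [797, 797, 797, 797, 797, 797, 797, 797, 797, 797, 797, 797], reappears at step 16: the system is in a cycle of period 2 from step 14 on.  Therefore the state at step 3379 equals the state at step 14 + ((3379 - 14) mod 2) = 15, which is [516, 516, 516, 516, 516, 516, 516, 516, 516, 516, 516, 516].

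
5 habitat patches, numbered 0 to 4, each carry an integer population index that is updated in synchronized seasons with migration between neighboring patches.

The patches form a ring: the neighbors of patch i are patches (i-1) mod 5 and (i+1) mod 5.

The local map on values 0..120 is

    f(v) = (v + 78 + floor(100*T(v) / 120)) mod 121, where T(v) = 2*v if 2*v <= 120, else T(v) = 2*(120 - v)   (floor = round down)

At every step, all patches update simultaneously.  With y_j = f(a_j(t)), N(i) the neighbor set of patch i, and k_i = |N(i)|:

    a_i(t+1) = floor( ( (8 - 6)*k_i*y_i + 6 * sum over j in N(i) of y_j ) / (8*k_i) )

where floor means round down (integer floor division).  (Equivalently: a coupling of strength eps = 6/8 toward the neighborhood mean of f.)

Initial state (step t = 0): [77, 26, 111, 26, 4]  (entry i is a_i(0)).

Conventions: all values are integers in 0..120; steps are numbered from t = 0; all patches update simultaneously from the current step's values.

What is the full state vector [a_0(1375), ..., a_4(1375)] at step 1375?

Simulating step by step:
t=0: [77, 26, 111, 26, 4]
t=1: [69, 77, 40, 70, 71]
t=2: [108, 91, 96, 92, 110]
t=3: [88, 90, 94, 89, 88]
t=4: [97, 96, 96, 96, 97]
t=5: [92, 92, 93, 92, 92]
t=6: [95, 95, 95, 95, 95]
t=7: [93, 93, 93, 93, 93]
t=8: [95, 95, 95, 95, 95]

Answer: [93, 93, 93, 93, 93]
Key observation: The state at step 6, [95, 95, 95, 95, 95], reappears at step 8: the system is in a cycle of period 2 from step 6 on.  Therefore the state at step 1375 equals the state at step 6 + ((1375 - 6) mod 2) = 7, which is [93, 93, 93, 93, 93].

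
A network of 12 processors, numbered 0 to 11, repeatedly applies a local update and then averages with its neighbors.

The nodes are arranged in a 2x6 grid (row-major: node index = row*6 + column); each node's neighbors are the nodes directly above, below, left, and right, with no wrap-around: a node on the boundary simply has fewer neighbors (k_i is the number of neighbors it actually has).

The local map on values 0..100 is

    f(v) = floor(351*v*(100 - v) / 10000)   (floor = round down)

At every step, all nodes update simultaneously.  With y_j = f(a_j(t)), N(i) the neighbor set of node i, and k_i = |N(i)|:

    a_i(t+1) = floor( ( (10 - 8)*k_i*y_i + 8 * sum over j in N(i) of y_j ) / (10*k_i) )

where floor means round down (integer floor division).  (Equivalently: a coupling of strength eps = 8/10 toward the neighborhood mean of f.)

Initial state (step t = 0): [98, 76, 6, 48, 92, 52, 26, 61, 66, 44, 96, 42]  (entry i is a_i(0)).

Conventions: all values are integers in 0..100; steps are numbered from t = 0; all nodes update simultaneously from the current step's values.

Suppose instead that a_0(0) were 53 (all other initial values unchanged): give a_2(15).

Answer: a_2(15) = 47
Key observation: This trace re-runs the system from the modified initial state.

Derivation:
t=0: [53, 76, 6, 48, 92, 52, 26, 61, 66, 44, 96, 42]
t=1: [69, 63, 64, 52, 54, 61, 81, 72, 65, 64, 54, 57]
t=2: [69, 76, 81, 83, 85, 85, 68, 71, 77, 83, 84, 85]
t=3: [71, 66, 57, 49, 46, 44, 74, 68, 59, 51, 45, 45]
t=4: [72, 78, 83, 86, 86, 86, 72, 76, 83, 85, 86, 86]
t=5: [66, 60, 50, 44, 42, 42, 67, 60, 51, 44, 42, 42]
t=6: [80, 83, 85, 86, 85, 85, 80, 82, 85, 86, 85, 85]
t=7: [53, 50, 44, 43, 43, 44, 54, 49, 45, 43, 43, 44]
t=8: [87, 86, 86, 86, 86, 86, 87, 86, 86, 86, 86, 86]
t=9: [40, 41, 42, 42, 42, 42, 40, 41, 42, 42, 42, 42]
t=10: [84, 84, 84, 85, 85, 85, 84, 84, 84, 85, 85, 85]
t=11: [47, 47, 46, 44, 44, 44, 47, 47, 46, 44, 44, 44]
t=12: [87, 87, 86, 86, 86, 86, 87, 87, 86, 86, 86, 86]
t=13: [39, 39, 41, 42, 42, 42, 39, 39, 41, 42, 42, 42]
t=14: [83, 83, 84, 84, 85, 85, 83, 83, 84, 84, 85, 85]
t=15: [49, 48, 47, 46, 44, 44, 49, 48, 47, 46, 44, 44]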